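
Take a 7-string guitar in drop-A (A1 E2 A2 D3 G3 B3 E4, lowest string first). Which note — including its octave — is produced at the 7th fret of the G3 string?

D4

Each fret is one semitone, so G3 + 7 = D4.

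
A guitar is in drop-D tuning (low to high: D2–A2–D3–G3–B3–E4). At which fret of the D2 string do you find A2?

7

A2 is 7 semitones above the open D2 (D–D#–E–F–F#–G–G#–A), so it sits at fret 7.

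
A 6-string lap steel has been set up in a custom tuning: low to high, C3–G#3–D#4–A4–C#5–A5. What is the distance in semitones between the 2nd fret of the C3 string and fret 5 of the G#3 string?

C3 at fret 2 → D3 (MIDI 50); G#3 at fret 5 → C#4 (MIDI 61).
50 − 61 = -11, so the two pitches are 11 semitones apart, with C#4 the higher.

11 semitones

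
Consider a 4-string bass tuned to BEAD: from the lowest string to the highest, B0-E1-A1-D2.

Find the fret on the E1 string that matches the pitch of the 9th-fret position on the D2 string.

19

D2 at fret 9 is D2 + 9 semitones = B2.
The open E1 string is 10 semitones below the open D2, so the same pitch on the E1 string lies at fret 9 + 10 = 19.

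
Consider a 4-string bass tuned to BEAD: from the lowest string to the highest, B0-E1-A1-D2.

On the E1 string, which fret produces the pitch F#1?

2

F#1 is 2 semitones above the open E1 (E–F–F#), so it sits at fret 2.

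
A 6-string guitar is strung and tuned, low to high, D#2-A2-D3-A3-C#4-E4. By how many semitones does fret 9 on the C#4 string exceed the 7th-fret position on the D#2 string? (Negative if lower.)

24 semitones

C#4 at fret 9 → A#4 (MIDI 70); D#2 at fret 7 → A#2 (MIDI 46).
70 − 46 = 24, so the two pitches are 24 semitones apart.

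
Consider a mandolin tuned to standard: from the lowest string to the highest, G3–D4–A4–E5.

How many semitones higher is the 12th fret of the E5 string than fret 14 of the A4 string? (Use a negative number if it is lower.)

5 semitones

E5 at fret 12 → E6 (MIDI 88); A4 at fret 14 → B5 (MIDI 83).
88 − 83 = 5, so the two pitches are 5 semitones apart.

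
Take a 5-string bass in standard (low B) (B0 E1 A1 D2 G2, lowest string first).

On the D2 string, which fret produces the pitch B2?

9

B2 is 9 semitones above the open D2 (D–D#–E–F–F#–G–G#–A–A#–B), so it sits at fret 9.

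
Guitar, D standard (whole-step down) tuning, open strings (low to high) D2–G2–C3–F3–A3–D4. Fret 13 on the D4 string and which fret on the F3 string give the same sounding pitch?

22

Fret 13 on D4 is MIDI 62 + 13 = 75 (D♯5). On the F3 string (open MIDI 53), that pitch is 75 − 53 = fret 22.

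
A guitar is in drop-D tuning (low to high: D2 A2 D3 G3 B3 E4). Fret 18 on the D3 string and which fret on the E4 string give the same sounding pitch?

D3 at fret 18 is D3 + 18 semitones = G♯4.
The open E4 string is 14 semitones above the open D3, so the same pitch on the E4 string lies at fret 18 − 14 = 4.

4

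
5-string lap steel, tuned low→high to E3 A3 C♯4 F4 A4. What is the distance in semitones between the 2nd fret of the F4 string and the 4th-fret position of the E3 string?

11 semitones

F4 at fret 2 → G4 (MIDI 67); E3 at fret 4 → G♯3 (MIDI 56).
67 − 56 = 11, so the two pitches are 11 semitones apart, with G4 the higher.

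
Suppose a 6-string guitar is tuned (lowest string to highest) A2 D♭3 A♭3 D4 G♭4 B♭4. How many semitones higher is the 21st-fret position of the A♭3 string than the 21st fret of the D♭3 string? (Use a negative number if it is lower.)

A♭3 at fret 21 → F5 (MIDI 77); D♭3 at fret 21 → B♭4 (MIDI 70).
77 − 70 = 7, so the two pitches are 7 semitones apart.

7 semitones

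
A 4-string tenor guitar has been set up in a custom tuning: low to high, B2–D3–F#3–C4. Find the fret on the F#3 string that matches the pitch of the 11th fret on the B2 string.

4

B2 at fret 11 is B2 + 11 semitones = A#3.
The open F#3 string is 7 semitones above the open B2, so the same pitch on the F#3 string lies at fret 11 − 7 = 4.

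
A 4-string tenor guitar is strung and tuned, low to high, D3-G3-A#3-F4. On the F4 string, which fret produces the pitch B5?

B5 is 18 semitones above the open F4 (F–F#–G–G#–…–A–A#–B), so it sits at fret 18.

18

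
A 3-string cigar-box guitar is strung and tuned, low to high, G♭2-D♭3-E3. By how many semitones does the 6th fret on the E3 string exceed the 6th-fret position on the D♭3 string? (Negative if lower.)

3 semitones

E3 at fret 6 → B♭3 (MIDI 58); D♭3 at fret 6 → G3 (MIDI 55).
58 − 55 = 3, so the two pitches are 3 semitones apart.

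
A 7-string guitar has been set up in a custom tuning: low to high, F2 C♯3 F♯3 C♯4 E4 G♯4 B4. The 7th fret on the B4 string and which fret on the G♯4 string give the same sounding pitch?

10

Fret 7 on B4 is MIDI 71 + 7 = 78 (F♯5). On the G♯4 string (open MIDI 68), that pitch is 78 − 68 = fret 10.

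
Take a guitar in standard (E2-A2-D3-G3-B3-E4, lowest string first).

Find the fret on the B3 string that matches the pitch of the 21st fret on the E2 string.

Fret 21 on E2 is MIDI 40 + 21 = 61 (C♯4). On the B3 string (open MIDI 59), that pitch is 61 − 59 = fret 2.

2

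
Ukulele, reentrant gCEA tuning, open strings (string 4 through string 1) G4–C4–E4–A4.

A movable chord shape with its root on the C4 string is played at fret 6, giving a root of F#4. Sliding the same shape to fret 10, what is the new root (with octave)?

A#4

Moving from fret 6 to fret 10 shifts the root by 4 semitones.
F#4 up 4 semitones is A#4.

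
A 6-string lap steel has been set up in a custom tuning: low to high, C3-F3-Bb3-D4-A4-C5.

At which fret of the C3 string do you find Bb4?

Bb4 is 22 semitones above the open C3 (C–Db–D–Eb–…–Ab–A–Bb), so it sits at fret 22.

22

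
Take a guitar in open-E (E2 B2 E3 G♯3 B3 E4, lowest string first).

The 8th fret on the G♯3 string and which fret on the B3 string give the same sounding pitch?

5

Fret 8 on G♯3 is MIDI 56 + 8 = 64 (E4). On the B3 string (open MIDI 59), that pitch is 64 − 59 = fret 5.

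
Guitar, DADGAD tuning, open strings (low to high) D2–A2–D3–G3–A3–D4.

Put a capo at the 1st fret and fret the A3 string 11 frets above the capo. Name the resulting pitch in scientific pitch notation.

A4

The capo raises the open A3 by 1 semitone to A#3; fretting 11 more gives A3 + 1 + 11 = A3 + 12 semitones = A4.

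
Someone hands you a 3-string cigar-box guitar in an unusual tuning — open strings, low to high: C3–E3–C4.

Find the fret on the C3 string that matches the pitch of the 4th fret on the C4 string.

16

C4 at fret 4 is C4 + 4 semitones = E4.
The open C3 string is 12 semitones below the open C4, so the same pitch on the C3 string lies at fret 4 + 12 = 16.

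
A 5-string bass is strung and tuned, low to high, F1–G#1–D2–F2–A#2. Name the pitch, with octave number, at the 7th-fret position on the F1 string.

C2

Each fret is one semitone, so F1 + 7 = C2.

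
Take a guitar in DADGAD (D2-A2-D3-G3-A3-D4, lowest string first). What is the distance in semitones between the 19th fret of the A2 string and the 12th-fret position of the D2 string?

A2 at fret 19 → E4 (MIDI 64); D2 at fret 12 → D3 (MIDI 50).
64 − 50 = 14, so the two pitches are 14 semitones apart, with E4 the higher.

14 semitones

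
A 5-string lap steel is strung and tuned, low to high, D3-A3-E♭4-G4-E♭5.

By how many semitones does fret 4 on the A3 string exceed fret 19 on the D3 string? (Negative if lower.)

A3 at fret 4 → D♭4 (MIDI 61); D3 at fret 19 → A4 (MIDI 69).
61 − 69 = -8, so the two pitches are 8 semitones apart.

-8 semitones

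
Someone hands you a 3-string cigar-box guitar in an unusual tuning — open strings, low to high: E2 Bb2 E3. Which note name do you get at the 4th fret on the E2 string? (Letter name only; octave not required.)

Ab

Each fret is one semitone, so E2 + 4 = Ab.
(Equivalently spelled G#.)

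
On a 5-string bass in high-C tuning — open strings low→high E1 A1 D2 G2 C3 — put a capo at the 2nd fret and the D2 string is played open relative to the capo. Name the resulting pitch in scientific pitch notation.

The capo raises the open D2 by 2 semitones to E2; fretting 0 more gives D2 + 2 + 0 = D2 + 2 semitones = E2.

E2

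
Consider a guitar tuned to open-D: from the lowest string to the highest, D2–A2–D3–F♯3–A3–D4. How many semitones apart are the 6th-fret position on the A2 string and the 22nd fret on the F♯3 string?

A2 at fret 6 → D♯3 (MIDI 51); F♯3 at fret 22 → E5 (MIDI 76).
51 − 76 = -25, so the two pitches are 25 semitones apart, with E5 the higher.

25 semitones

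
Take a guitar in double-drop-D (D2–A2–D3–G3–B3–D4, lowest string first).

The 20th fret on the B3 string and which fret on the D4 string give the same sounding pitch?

B3 at fret 20 is B3 + 20 semitones = G5.
The open D4 string is 3 semitones above the open B3, so the same pitch on the D4 string lies at fret 20 − 3 = 17.

17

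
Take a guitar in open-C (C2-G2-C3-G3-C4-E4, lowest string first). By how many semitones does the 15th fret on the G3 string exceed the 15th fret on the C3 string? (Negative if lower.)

G3 at fret 15 → A#4 (MIDI 70); C3 at fret 15 → D#4 (MIDI 63).
70 − 63 = 7, so the two pitches are 7 semitones apart.

7 semitones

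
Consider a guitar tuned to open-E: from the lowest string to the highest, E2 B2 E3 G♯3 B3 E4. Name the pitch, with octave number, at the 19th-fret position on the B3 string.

Each fret is one semitone, so B3 + 19 = F♯5.

F♯5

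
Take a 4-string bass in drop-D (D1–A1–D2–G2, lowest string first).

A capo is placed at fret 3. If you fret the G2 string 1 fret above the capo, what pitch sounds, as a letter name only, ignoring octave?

B

The capo raises the open G2 by 3 semitones to A#2; fretting 1 more gives G2 + 3 + 1 = G2 + 4 semitones, landing on B.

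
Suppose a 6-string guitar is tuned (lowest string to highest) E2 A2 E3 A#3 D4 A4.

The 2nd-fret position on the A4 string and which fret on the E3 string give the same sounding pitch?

Fret 2 on A4 is MIDI 69 + 2 = 71 (B4). On the E3 string (open MIDI 52), that pitch is 71 − 52 = fret 19.

19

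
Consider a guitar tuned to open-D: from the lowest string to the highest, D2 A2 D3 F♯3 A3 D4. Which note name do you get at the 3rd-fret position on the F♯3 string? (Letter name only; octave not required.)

A

The open F♯3 string plus 3 semitones: F#–G–G#–A.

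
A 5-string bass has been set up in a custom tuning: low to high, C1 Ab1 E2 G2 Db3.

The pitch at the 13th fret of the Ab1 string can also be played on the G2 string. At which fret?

2

Ab1 at fret 13 is Ab1 + 13 semitones = A2.
The open G2 string is 11 semitones above the open Ab1, so the same pitch on the G2 string lies at fret 13 − 11 = 2.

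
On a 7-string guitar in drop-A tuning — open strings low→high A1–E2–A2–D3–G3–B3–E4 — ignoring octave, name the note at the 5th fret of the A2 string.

Each fret is one semitone, so A2 + 5 = D.

D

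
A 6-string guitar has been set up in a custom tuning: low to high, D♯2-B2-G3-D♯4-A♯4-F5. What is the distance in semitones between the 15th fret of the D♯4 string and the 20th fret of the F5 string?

19 semitones

D♯4 at fret 15 → F♯5 (MIDI 78); F5 at fret 20 → C♯7 (MIDI 97).
78 − 97 = -19, so the two pitches are 19 semitones apart, with C♯7 the higher.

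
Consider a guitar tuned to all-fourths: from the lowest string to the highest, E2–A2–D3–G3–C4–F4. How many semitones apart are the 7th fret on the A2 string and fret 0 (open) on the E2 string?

A2 at fret 7 → E3 (MIDI 52); E2 at fret 0 → E2 (MIDI 40).
52 − 40 = 12, so the two pitches are 12 semitones apart, with E3 the higher.

12 semitones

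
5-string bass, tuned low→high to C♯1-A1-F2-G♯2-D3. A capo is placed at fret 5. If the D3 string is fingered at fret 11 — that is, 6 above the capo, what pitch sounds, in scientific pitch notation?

The capo raises the open D3 by 5 semitones to G3; fretting 6 more gives D3 + 5 + 6 = D3 + 11 semitones = C♯4.

C♯4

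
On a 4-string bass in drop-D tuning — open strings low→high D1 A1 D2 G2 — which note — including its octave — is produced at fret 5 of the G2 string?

C3

G2 is MIDI 43. Adding 5 gives 48, which is C3.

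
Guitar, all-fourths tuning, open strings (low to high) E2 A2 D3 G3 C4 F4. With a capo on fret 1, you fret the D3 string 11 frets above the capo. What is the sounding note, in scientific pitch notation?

The capo raises the open D3 by 1 semitone to D#3; fretting 11 more gives D3 + 1 + 11 = D3 + 12 semitones = D4.

D4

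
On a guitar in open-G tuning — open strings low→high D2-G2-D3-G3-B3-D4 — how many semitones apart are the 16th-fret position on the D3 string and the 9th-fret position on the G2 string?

D3 at fret 16 → F#4 (MIDI 66); G2 at fret 9 → E3 (MIDI 52).
66 − 52 = 14, so the two pitches are 14 semitones apart, with F#4 the higher.

14 semitones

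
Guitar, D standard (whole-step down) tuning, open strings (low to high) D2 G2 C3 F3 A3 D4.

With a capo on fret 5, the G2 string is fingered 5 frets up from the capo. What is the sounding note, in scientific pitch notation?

F3

The capo raises the open G2 by 5 semitones to C3; fretting 5 more gives G2 + 5 + 5 = G2 + 10 semitones = F3.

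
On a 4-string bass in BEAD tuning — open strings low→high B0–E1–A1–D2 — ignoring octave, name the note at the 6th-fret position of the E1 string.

Each fret is one semitone, so E1 + 6 = A♯.
(Equivalently spelled B♭.)

A♯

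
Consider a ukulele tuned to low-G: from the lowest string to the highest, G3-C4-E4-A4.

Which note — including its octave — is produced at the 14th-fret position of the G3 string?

A4

Each fret is one semitone, so G3 + 14 = A4.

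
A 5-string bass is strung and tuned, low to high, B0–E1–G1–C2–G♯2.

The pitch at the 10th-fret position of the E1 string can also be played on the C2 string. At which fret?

E1 at fret 10 is E1 + 10 semitones = D2.
The open C2 string is 8 semitones above the open E1, so the same pitch on the C2 string lies at fret 10 − 8 = 2.

2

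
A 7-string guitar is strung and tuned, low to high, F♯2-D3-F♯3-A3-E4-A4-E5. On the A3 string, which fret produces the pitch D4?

D4 is 5 semitones above the open A3 (A–A#–B–C–C#–D), so it sits at fret 5.

5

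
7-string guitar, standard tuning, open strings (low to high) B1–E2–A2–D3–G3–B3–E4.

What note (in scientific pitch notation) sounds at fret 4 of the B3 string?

The open B3 string plus 4 semitones: B–C–C#–D–D#.
The walk passes from B into C once, so the octave number goes from 3 to 4.

D#4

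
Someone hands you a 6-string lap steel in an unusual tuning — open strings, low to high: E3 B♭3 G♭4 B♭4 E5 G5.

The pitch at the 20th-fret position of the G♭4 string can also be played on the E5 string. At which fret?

Fret 20 on G♭4 is MIDI 66 + 20 = 86 (D6). On the E5 string (open MIDI 76), that pitch is 86 − 76 = fret 10.

10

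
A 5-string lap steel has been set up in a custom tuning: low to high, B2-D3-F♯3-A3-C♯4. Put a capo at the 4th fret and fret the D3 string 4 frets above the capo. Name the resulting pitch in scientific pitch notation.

The capo raises the open D3 by 4 semitones to F♯3; fretting 4 more gives D3 + 4 + 4 = D3 + 8 semitones = A♯3.

A♯3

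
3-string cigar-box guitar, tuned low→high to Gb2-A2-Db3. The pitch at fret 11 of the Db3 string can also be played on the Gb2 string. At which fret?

Db3 at fret 11 is Db3 + 11 semitones = C4.
The open Gb2 string is 7 semitones below the open Db3, so the same pitch on the Gb2 string lies at fret 11 + 7 = 18.

18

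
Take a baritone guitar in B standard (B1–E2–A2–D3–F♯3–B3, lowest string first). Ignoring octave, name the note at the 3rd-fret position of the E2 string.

G

Each fret is one semitone, so E2 + 3 = G.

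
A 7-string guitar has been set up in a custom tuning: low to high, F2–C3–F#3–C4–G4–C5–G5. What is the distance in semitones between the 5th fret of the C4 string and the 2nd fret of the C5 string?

9 semitones

C4 at fret 5 → F4 (MIDI 65); C5 at fret 2 → D5 (MIDI 74).
65 − 74 = -9, so the two pitches are 9 semitones apart, with D5 the higher.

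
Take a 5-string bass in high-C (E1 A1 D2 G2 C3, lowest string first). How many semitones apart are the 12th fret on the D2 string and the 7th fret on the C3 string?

D2 at fret 12 → D3 (MIDI 50); C3 at fret 7 → G3 (MIDI 55).
50 − 55 = -5, so the two pitches are 5 semitones apart, with G3 the higher.

5 semitones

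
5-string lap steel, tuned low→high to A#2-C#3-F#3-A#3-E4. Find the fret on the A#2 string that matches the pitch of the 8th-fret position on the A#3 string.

20

A#3 at fret 8 is A#3 + 8 semitones = F#4.
The open A#2 string is 12 semitones below the open A#3, so the same pitch on the A#2 string lies at fret 8 + 12 = 20.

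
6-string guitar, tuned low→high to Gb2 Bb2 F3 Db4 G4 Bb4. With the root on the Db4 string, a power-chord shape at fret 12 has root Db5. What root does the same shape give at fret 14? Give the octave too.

Moving from fret 12 to fret 14 shifts the root by 2 semitones.
Db5 up 2 semitones is Eb5.

Eb5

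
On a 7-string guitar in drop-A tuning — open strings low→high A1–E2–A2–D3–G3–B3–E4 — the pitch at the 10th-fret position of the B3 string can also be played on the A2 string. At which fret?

B3 at fret 10 is B3 + 10 semitones = A4.
The open A2 string is 14 semitones below the open B3, so the same pitch on the A2 string lies at fret 10 + 14 = 24.

24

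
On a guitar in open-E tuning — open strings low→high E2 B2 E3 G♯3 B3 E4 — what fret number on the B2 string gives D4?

D4 is 15 semitones above the open B2 (B–C–C#–D–…–C–C#–D), so it sits at fret 15.

15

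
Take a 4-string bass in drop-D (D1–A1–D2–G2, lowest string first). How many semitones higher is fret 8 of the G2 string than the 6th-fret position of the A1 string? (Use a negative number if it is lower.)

G2 at fret 8 → D#3 (MIDI 51); A1 at fret 6 → D#2 (MIDI 39).
51 − 39 = 12, so the two pitches are 12 semitones apart.

12 semitones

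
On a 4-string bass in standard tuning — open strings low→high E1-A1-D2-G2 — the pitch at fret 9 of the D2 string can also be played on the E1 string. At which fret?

D2 at fret 9 is D2 + 9 semitones = B2.
The open E1 string is 10 semitones below the open D2, so the same pitch on the E1 string lies at fret 9 + 10 = 19.

19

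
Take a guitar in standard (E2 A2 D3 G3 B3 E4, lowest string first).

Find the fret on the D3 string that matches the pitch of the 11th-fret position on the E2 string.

E2 at fret 11 is E2 + 11 semitones = D♯3.
The open D3 string is 10 semitones above the open E2, so the same pitch on the D3 string lies at fret 11 − 10 = 1.

1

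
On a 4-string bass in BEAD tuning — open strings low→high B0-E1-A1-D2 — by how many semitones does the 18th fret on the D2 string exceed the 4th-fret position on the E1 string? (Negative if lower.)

24 semitones

D2 at fret 18 → G#3 (MIDI 56); E1 at fret 4 → G#1 (MIDI 32).
56 − 32 = 24, so the two pitches are 24 semitones apart.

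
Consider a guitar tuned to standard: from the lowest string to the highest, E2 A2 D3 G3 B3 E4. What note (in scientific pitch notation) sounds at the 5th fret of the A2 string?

Each fret is one semitone, so A2 + 5 = D3.

D3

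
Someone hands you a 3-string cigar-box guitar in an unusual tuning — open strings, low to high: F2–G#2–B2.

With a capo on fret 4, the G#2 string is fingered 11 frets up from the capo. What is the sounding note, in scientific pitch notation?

B3

The capo raises the open G#2 by 4 semitones to C3; fretting 11 more gives G#2 + 4 + 11 = G#2 + 15 semitones = B3.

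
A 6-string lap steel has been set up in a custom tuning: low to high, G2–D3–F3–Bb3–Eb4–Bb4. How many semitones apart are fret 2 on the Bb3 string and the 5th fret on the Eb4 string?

8 semitones

Bb3 at fret 2 → C4 (MIDI 60); Eb4 at fret 5 → Ab4 (MIDI 68).
60 − 68 = -8, so the two pitches are 8 semitones apart, with Ab4 the higher.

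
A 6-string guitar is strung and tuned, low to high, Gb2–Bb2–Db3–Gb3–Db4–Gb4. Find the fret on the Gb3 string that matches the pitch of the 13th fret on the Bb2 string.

Fret 13 on Bb2 is MIDI 46 + 13 = 59 (B3). On the Gb3 string (open MIDI 54), that pitch is 59 − 54 = fret 5.

5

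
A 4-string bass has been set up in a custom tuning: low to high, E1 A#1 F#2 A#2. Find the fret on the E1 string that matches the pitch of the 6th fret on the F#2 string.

20

Fret 6 on F#2 is MIDI 42 + 6 = 48 (C3). On the E1 string (open MIDI 28), that pitch is 48 − 28 = fret 20.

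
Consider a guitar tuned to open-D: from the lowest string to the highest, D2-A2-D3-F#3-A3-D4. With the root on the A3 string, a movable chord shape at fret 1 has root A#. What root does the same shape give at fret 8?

F

Moving from fret 1 to fret 8 shifts the root by 7 semitones.
A# up 7 semitones is F.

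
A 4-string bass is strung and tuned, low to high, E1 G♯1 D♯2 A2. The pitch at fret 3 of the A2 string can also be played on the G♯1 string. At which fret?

16

A2 at fret 3 is A2 + 3 semitones = C3.
The open G♯1 string is 13 semitones below the open A2, so the same pitch on the G♯1 string lies at fret 3 + 13 = 16.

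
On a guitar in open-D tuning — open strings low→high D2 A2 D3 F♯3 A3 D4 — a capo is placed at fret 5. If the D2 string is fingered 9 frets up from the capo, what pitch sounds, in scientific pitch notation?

The capo raises the open D2 by 5 semitones to G2; fretting 9 more gives D2 + 5 + 9 = D2 + 14 semitones = E3.

E3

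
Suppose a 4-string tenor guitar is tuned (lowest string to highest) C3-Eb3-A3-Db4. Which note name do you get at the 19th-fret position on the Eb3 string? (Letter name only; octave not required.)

The open Eb3 string plus 19 semitones: Eb–E–F–Gb–…–Ab–A–Bb.
(Equivalently spelled A#.)

Bb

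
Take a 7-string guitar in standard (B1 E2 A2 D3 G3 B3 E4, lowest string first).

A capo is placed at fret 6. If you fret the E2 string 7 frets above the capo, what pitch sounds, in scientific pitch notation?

The capo raises the open E2 by 6 semitones to A#2; fretting 7 more gives E2 + 6 + 7 = E2 + 13 semitones = F3.

F3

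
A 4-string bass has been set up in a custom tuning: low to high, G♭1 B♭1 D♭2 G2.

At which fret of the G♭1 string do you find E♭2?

9

E♭2 is 9 semitones above the open G♭1 (Gb–G–Ab–A–Bb–B–C–Db–D–Eb), so it sits at fret 9.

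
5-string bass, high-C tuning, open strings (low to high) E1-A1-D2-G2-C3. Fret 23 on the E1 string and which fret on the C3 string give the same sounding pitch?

3

Fret 23 on E1 is MIDI 28 + 23 = 51 (D#3). On the C3 string (open MIDI 48), that pitch is 51 − 48 = fret 3.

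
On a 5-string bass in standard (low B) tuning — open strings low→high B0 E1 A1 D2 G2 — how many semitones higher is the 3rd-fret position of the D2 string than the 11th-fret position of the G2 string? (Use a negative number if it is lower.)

-13 semitones

D2 at fret 3 → F2 (MIDI 41); G2 at fret 11 → F♯3 (MIDI 54).
41 − 54 = -13, so the two pitches are 13 semitones apart.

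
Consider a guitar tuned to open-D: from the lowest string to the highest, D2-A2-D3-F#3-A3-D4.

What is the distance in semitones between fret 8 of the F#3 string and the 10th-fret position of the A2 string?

F#3 at fret 8 → D4 (MIDI 62); A2 at fret 10 → G3 (MIDI 55).
62 − 55 = 7, so the two pitches are 7 semitones apart, with D4 the higher.

7 semitones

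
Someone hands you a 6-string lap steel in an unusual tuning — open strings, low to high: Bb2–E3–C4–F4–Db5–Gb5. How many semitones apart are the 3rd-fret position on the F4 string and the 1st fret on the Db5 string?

F4 at fret 3 → Ab4 (MIDI 68); Db5 at fret 1 → D5 (MIDI 74).
68 − 74 = -6, so the two pitches are 6 semitones apart, with D5 the higher.

6 semitones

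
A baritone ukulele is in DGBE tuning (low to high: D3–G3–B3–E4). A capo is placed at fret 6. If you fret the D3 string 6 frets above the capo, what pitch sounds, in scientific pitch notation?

D4

The capo raises the open D3 by 6 semitones to G#3; fretting 6 more gives D3 + 6 + 6 = D3 + 12 semitones = D4.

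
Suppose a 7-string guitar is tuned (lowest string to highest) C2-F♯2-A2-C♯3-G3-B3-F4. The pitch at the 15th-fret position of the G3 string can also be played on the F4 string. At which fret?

5

Fret 15 on G3 is MIDI 55 + 15 = 70 (A♯4). On the F4 string (open MIDI 65), that pitch is 70 − 65 = fret 5.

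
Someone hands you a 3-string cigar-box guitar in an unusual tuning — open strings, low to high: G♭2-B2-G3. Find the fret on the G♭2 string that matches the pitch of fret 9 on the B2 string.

B2 at fret 9 is B2 + 9 semitones = A♭3.
The open G♭2 string is 5 semitones below the open B2, so the same pitch on the G♭2 string lies at fret 9 + 5 = 14.

14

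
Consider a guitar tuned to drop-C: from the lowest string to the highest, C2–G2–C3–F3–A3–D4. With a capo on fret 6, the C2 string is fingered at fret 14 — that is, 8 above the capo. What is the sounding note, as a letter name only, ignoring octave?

D

The capo raises the open C2 by 6 semitones to F#2; fretting 8 more gives C2 + 6 + 8 = C2 + 14 semitones, landing on D.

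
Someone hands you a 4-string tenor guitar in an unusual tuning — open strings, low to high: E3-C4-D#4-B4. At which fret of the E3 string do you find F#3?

F#3 is 2 semitones above the open E3 (E–F–F#), so it sits at fret 2.

2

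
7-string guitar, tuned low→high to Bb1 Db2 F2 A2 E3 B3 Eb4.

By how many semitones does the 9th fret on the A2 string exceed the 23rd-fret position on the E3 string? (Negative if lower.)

A2 at fret 9 → Gb3 (MIDI 54); E3 at fret 23 → Eb5 (MIDI 75).
54 − 75 = -21, so the two pitches are 21 semitones apart.

-21 semitones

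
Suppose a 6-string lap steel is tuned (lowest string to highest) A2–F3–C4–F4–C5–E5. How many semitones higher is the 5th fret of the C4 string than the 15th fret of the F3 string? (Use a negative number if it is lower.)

C4 at fret 5 → F4 (MIDI 65); F3 at fret 15 → Ab4 (MIDI 68).
65 − 68 = -3, so the two pitches are 3 semitones apart.

-3 semitones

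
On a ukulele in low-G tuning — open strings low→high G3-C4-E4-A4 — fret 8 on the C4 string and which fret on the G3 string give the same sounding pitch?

Fret 8 on C4 is MIDI 60 + 8 = 68 (G#4). On the G3 string (open MIDI 55), that pitch is 68 − 55 = fret 13.

13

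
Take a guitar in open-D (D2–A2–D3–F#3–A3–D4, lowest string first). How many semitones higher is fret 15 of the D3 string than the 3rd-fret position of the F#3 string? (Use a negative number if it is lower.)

8 semitones

D3 at fret 15 → F4 (MIDI 65); F#3 at fret 3 → A3 (MIDI 57).
65 − 57 = 8, so the two pitches are 8 semitones apart.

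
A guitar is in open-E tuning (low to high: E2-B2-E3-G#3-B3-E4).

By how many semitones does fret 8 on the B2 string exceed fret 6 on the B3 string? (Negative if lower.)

-10 semitones

B2 at fret 8 → G3 (MIDI 55); B3 at fret 6 → F4 (MIDI 65).
55 − 65 = -10, so the two pitches are 10 semitones apart.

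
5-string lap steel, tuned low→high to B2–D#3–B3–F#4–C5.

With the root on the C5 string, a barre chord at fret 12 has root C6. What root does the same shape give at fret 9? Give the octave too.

A5

Moving from fret 12 to fret 9 shifts the root by -3 semitones.
C6 down 3 semitones is A5.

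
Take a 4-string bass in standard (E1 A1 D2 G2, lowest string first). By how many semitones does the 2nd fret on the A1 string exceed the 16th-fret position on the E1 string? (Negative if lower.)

A1 at fret 2 → B1 (MIDI 35); E1 at fret 16 → G#2 (MIDI 44).
35 − 44 = -9, so the two pitches are 9 semitones apart.

-9 semitones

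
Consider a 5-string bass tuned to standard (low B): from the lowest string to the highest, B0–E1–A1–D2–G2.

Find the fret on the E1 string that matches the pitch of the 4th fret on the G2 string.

19

Fret 4 on G2 is MIDI 43 + 4 = 47 (B2). On the E1 string (open MIDI 28), that pitch is 47 − 28 = fret 19.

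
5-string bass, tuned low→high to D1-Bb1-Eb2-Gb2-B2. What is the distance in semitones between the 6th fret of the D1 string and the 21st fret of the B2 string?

D1 at fret 6 → Ab1 (MIDI 32); B2 at fret 21 → Ab4 (MIDI 68).
32 − 68 = -36, so the two pitches are 36 semitones apart, with Ab4 the higher.

36 semitones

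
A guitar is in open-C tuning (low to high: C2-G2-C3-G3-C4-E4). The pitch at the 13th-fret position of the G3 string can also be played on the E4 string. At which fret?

4

G3 at fret 13 is G3 + 13 semitones = G#4.
The open E4 string is 9 semitones above the open G3, so the same pitch on the E4 string lies at fret 13 − 9 = 4.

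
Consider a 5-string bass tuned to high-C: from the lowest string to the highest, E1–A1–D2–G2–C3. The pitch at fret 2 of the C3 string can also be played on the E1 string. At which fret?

22

Fret 2 on C3 is MIDI 48 + 2 = 50 (D3). On the E1 string (open MIDI 28), that pitch is 50 − 28 = fret 22.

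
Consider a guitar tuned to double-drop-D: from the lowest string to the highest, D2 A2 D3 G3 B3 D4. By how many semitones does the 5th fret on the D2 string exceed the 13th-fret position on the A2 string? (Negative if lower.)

D2 at fret 5 → G2 (MIDI 43); A2 at fret 13 → A♯3 (MIDI 58).
43 − 58 = -15, so the two pitches are 15 semitones apart.

-15 semitones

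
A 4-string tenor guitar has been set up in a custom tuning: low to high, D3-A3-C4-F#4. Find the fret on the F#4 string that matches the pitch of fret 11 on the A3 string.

A3 at fret 11 is A3 + 11 semitones = G#4.
The open F#4 string is 9 semitones above the open A3, so the same pitch on the F#4 string lies at fret 11 − 9 = 2.

2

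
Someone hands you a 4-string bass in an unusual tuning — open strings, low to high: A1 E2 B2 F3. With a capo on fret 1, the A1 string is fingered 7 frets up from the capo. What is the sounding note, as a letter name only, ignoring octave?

F

The capo raises the open A1 by 1 semitone to A#1; fretting 7 more gives A1 + 1 + 7 = A1 + 8 semitones, landing on F.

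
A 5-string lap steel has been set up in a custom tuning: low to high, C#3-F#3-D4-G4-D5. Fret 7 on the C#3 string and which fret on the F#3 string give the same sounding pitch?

C#3 at fret 7 is C#3 + 7 semitones = G#3.
The open F#3 string is 5 semitones above the open C#3, so the same pitch on the F#3 string lies at fret 7 − 5 = 2.

2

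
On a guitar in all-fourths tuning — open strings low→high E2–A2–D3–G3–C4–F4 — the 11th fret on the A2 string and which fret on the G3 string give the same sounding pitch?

A2 at fret 11 is A2 + 11 semitones = G♯3.
The open G3 string is 10 semitones above the open A2, so the same pitch on the G3 string lies at fret 11 − 10 = 1.

1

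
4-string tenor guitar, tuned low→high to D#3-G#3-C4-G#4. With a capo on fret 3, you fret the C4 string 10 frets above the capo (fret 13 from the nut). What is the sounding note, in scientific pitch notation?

The capo raises the open C4 by 3 semitones to D#4; fretting 10 more gives C4 + 3 + 10 = C4 + 13 semitones = C#5.

C#5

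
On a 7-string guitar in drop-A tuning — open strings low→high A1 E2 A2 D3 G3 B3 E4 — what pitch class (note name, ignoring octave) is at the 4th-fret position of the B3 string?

D♯

Each fret is one semitone, so B3 + 4 = D♯.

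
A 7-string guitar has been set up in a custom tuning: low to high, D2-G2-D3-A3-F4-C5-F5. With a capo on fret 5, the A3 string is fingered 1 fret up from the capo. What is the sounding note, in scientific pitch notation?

The capo raises the open A3 by 5 semitones to D4; fretting 1 more gives A3 + 5 + 1 = A3 + 6 semitones = E♭4.

E♭4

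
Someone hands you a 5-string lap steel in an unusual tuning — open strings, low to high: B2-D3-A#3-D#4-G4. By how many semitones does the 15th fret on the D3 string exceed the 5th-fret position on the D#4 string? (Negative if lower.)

D3 at fret 15 → F4 (MIDI 65); D#4 at fret 5 → G#4 (MIDI 68).
65 − 68 = -3, so the two pitches are 3 semitones apart.

-3 semitones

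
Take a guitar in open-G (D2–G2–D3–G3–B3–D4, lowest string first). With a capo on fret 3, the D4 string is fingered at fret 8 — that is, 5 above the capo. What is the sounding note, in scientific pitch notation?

A♯4

The capo raises the open D4 by 3 semitones to F4; fretting 5 more gives D4 + 3 + 5 = D4 + 8 semitones = A♯4.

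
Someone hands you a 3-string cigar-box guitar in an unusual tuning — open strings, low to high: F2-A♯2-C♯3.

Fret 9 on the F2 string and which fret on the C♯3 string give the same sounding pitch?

1

F2 at fret 9 is F2 + 9 semitones = D3.
The open C♯3 string is 8 semitones above the open F2, so the same pitch on the C♯3 string lies at fret 9 − 8 = 1.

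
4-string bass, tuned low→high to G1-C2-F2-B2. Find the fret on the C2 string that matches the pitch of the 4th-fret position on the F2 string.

F2 at fret 4 is F2 + 4 semitones = A2.
The open C2 string is 5 semitones below the open F2, so the same pitch on the C2 string lies at fret 4 + 5 = 9.

9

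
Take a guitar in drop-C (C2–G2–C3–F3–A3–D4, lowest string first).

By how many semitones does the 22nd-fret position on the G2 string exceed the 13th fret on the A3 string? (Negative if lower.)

G2 at fret 22 → F4 (MIDI 65); A3 at fret 13 → A#4 (MIDI 70).
65 − 70 = -5, so the two pitches are 5 semitones apart.

-5 semitones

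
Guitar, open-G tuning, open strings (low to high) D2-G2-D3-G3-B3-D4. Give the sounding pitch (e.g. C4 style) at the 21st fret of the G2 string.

G2 is MIDI 43. Adding 21 gives 64, which is E4.

E4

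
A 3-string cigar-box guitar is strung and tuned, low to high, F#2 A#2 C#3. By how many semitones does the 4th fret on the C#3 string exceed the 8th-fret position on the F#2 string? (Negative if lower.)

3 semitones

C#3 at fret 4 → F3 (MIDI 53); F#2 at fret 8 → D3 (MIDI 50).
53 − 50 = 3, so the two pitches are 3 semitones apart.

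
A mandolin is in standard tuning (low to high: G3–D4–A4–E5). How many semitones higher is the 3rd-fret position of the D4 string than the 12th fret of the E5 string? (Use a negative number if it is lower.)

D4 at fret 3 → F4 (MIDI 65); E5 at fret 12 → E6 (MIDI 88).
65 − 88 = -23, so the two pitches are 23 semitones apart.

-23 semitones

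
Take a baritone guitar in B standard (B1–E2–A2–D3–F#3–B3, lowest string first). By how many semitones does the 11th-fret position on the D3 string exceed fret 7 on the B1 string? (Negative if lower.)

D3 at fret 11 → C#4 (MIDI 61); B1 at fret 7 → F#2 (MIDI 42).
61 − 42 = 19, so the two pitches are 19 semitones apart.

19 semitones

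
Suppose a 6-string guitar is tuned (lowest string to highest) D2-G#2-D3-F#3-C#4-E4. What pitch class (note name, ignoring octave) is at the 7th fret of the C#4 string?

The open C#4 string plus 7 semitones: C#–D–D#–E–F–F#–G–G#.

G#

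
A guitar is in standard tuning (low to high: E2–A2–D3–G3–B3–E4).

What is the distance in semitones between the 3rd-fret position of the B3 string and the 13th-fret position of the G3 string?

B3 at fret 3 → D4 (MIDI 62); G3 at fret 13 → G#4 (MIDI 68).
62 − 68 = -6, so the two pitches are 6 semitones apart, with G#4 the higher.

6 semitones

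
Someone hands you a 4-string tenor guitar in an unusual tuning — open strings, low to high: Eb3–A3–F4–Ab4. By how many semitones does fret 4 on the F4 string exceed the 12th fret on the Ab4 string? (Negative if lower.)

-11 semitones

F4 at fret 4 → A4 (MIDI 69); Ab4 at fret 12 → Ab5 (MIDI 80).
69 − 80 = -11, so the two pitches are 11 semitones apart.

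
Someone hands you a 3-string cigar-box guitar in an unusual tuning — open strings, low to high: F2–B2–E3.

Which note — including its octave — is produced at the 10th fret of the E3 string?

E3 is MIDI 52. Adding 10 gives 62, which is D4.

D4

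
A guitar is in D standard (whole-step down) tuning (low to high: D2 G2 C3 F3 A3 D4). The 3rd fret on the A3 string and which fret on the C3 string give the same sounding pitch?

12

A3 at fret 3 is A3 + 3 semitones = C4.
The open C3 string is 9 semitones below the open A3, so the same pitch on the C3 string lies at fret 3 + 9 = 12.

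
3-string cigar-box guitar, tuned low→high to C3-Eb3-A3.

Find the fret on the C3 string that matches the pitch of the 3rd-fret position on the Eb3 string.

Eb3 at fret 3 is Eb3 + 3 semitones = Gb3.
The open C3 string is 3 semitones below the open Eb3, so the same pitch on the C3 string lies at fret 3 + 3 = 6.

6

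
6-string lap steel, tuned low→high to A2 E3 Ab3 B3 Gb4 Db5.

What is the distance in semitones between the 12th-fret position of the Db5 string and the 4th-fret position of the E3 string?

29 semitones

Db5 at fret 12 → Db6 (MIDI 85); E3 at fret 4 → Ab3 (MIDI 56).
85 − 56 = 29, so the two pitches are 29 semitones apart, with Db6 the higher.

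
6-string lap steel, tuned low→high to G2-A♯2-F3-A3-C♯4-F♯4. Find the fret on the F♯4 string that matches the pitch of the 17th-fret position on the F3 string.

4

F3 at fret 17 is F3 + 17 semitones = A♯4.
The open F♯4 string is 13 semitones above the open F3, so the same pitch on the F♯4 string lies at fret 17 − 13 = 4.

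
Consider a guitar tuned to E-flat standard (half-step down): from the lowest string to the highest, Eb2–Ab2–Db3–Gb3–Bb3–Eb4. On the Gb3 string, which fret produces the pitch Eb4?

Eb4 is 9 semitones above the open Gb3 (Gb–G–Ab–A–Bb–B–C–Db–D–Eb), so it sits at fret 9.

9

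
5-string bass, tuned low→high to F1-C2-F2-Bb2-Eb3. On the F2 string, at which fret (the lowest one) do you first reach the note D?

9

From F2, count semitones up the chromatic scale until reaching D: F–Gb–G–Ab–A–Bb–B–C–Db–D — 9 steps.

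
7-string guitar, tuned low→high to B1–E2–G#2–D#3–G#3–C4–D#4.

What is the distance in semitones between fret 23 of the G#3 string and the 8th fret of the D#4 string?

8 semitones

G#3 at fret 23 → G5 (MIDI 79); D#4 at fret 8 → B4 (MIDI 71).
79 − 71 = 8, so the two pitches are 8 semitones apart, with G5 the higher.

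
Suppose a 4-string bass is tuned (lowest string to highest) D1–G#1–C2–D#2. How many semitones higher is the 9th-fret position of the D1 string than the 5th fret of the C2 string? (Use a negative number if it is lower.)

-6 semitones

D1 at fret 9 → B1 (MIDI 35); C2 at fret 5 → F2 (MIDI 41).
35 − 41 = -6, so the two pitches are 6 semitones apart.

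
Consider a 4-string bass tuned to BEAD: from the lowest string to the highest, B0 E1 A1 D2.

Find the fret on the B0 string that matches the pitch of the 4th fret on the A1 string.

14

A1 at fret 4 is A1 + 4 semitones = C#2.
The open B0 string is 10 semitones below the open A1, so the same pitch on the B0 string lies at fret 4 + 10 = 14.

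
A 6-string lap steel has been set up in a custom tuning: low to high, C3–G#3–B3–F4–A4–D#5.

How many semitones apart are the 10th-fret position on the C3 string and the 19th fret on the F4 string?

C3 at fret 10 → A#3 (MIDI 58); F4 at fret 19 → C6 (MIDI 84).
58 − 84 = -26, so the two pitches are 26 semitones apart, with C6 the higher.

26 semitones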